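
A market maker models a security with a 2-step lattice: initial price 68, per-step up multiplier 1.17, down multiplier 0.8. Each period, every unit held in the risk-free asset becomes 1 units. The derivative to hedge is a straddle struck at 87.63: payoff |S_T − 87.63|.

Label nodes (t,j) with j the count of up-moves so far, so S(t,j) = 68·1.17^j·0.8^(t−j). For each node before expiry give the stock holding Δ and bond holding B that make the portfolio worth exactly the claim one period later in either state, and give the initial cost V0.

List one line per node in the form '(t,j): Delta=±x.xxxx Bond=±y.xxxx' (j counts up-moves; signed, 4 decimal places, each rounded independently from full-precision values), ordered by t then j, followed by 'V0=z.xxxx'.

(0,0): Delta=-0.7656 Bond=74.8786
(1,0): Delta=-1.0000 Bond=87.6300
(1,1): Delta=-0.6294 Bond=64.0399
V0=22.8178

Under the risk-neutral measure, an up-move has probability p* = (R−d)/(u−d) = 0.5405 and values discount at R = 1.
At expiry t=2: V(2,0)=44.1100, V(2,1)=23.9820, V(2,2)=5.4552
(1,0): S=54.4000. Δ = (V_up−V_dn)/(S_up−S_dn) = (23.9820−44.1100)/(63.6480−43.5200) = -1.0000. V = [p*·23.9820 + (1−p*)·44.1100]/1 = 33.2300. B = V − Δ·S = 87.6300.
(1,1): S=79.5600. Δ = (V_up−V_dn)/(S_up−S_dn) = (5.4552−23.9820)/(93.0852−63.6480) = -0.6294. V = [p*·5.4552 + (1−p*)·23.9820]/1 = 13.9675. B = V − Δ·S = 64.0399.
(0,0): S=68.0000. Δ = (V_up−V_dn)/(S_up−S_dn) = (13.9675−33.2300)/(79.5600−54.4000) = -0.7656. V = [p*·13.9675 + (1−p*)·33.2300]/1 = 22.8178. B = V − Δ·S = 74.8786.
Each (Δ,B) replicates both successor values, so the strategy is self-financing and V0 is arbitrage-free.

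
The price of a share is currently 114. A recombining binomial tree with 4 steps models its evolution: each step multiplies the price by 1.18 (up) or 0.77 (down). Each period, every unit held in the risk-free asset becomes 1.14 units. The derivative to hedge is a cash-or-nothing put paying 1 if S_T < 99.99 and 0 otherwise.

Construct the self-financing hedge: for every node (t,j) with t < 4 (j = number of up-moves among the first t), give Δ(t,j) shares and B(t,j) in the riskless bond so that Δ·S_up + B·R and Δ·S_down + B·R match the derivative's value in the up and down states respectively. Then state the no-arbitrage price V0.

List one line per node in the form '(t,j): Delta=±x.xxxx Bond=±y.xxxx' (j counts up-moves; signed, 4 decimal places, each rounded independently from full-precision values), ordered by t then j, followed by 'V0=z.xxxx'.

(0,0): Delta=-0.0034 Bond=0.4220
(1,0): Delta=-0.0174 Bond=1.7073
(1,1): Delta=-0.0025 Bond=0.3485
(2,0): Delta=0.0000 Bond=0.7695
(2,1): Delta=-0.0186 Bond=2.0736
(2,2): Delta=-0.0013 Bond=0.2161
(3,0): Delta=0.0000 Bond=0.8772
(3,1): Delta=0.0000 Bond=0.8772
(3,2): Delta=-0.0200 Bond=2.5246
(3,3): Delta=0.0000 Bond=0.0000
V0=0.0296

Under the risk-neutral measure, an up-move has probability p* = (R−d)/(u−d) = 0.9024 and values discount at R = 1.14.
Terminal values V(4,·): V(4,0)=1.0000, V(4,1)=1.0000, V(4,2)=1.0000, V(4,3)=0.0000, V(4,4)=0.0000
Node (3,0) S=52.0448: V=(p*·1.0000+(1−p*)·1.0000)/1.14=0.8772; Δ=(1.0000−1.0000)/(61.4128−40.0745)=0.0000; B=V−Δ·S=0.8772
Node (3,1) S=79.7569: V=(p*·1.0000+(1−p*)·1.0000)/1.14=0.8772; Δ=(1.0000−1.0000)/(94.1132−61.4128)=0.0000; B=V−Δ·S=0.8772
Node (3,2) S=122.2249: V=(p*·0.0000+(1−p*)·1.0000)/1.14=0.0856; Δ=(0.0000−1.0000)/(144.2253−94.1132)=-0.0200; B=V−Δ·S=2.5246
Node (3,3) S=187.3056: V=(p*·0.0000+(1−p*)·0.0000)/1.14=0.0000; Δ=(0.0000−0.0000)/(221.0207−144.2253)=0.0000; B=V−Δ·S=0.0000
Node (2,0) S=67.5906: V=(p*·0.8772+(1−p*)·0.8772)/1.14=0.7695; Δ=(0.8772−0.8772)/(79.7569−52.0448)=0.0000; B=V−Δ·S=0.7695
Node (2,1) S=103.5804: V=(p*·0.0856+(1−p*)·0.8772)/1.14=0.1428; Δ=(0.0856−0.8772)/(122.2249−79.7569)=-0.0186; B=V−Δ·S=2.0736
Node (2,2) S=158.7336: V=(p*·0.0000+(1−p*)·0.0856)/1.14=0.0073; Δ=(0.0000−0.0856)/(187.3056−122.2249)=-0.0013; B=V−Δ·S=0.2161
Node (1,0) S=87.7800: V=(p*·0.1428+(1−p*)·0.7695)/1.14=0.1789; Δ=(0.1428−0.7695)/(103.5804−67.5906)=-0.0174; B=V−Δ·S=1.7073
Node (1,1) S=134.5200: V=(p*·0.0073+(1−p*)·0.1428)/1.14=0.0180; Δ=(0.0073−0.1428)/(158.7336−103.5804)=-0.0025; B=V−Δ·S=0.3485
Node (0,0) S=114.0000: V=(p*·0.0180+(1−p*)·0.1789)/1.14=0.0296; Δ=(0.0180−0.1789)/(134.5200−87.7800)=-0.0034; B=V−Δ·S=0.4220
Self-financing check: at every node Δ·S+B equals the discounted successor values.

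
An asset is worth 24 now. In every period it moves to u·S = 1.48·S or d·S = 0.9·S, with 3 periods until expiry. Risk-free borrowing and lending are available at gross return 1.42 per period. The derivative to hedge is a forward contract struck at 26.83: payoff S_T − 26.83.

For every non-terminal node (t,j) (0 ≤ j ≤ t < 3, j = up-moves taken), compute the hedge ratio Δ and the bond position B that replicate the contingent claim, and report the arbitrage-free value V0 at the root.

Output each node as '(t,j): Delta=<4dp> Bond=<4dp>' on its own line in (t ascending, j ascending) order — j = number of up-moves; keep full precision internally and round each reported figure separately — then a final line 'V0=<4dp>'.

(0,0): Delta=1.0000 Bond=-9.3703
(1,0): Delta=1.0000 Bond=-13.3059
(1,1): Delta=1.0000 Bond=-13.3059
(2,0): Delta=1.0000 Bond=-18.8944
(2,1): Delta=1.0000 Bond=-18.8944
(2,2): Delta=1.0000 Bond=-18.8944
V0=14.6297

No-arbitrage ⇒ martingale measure with p* = (R−d)/(u−d) = 0.8966.
At expiry t=3: V(3,0)=-9.3340, V(3,1)=1.9412, V(3,2)=20.4826, V(3,3)=50.9730
(2,0): S=19.4400. Δ = (V_up−V_dn)/(S_up−S_dn) = (1.9412−-9.3340)/(28.7712−17.4960) = 1.0000. V = [p*·1.9412 + (1−p*)·-9.3340]/1.42 = 0.5456. B = V − Δ·S = -18.8944.
(2,1): S=31.9680. Δ = (V_up−V_dn)/(S_up−S_dn) = (20.4826−1.9412)/(47.3126−28.7712) = 1.0000. V = [p*·20.4826 + (1−p*)·1.9412]/1.42 = 13.0736. B = V − Δ·S = -18.8944.
(2,2): S=52.5696. Δ = (V_up−V_dn)/(S_up−S_dn) = (50.9730−20.4826)/(77.8030−47.3126) = 1.0000. V = [p*·50.9730 + (1−p*)·20.4826]/1.42 = 33.6752. B = V − Δ·S = -18.8944.
(1,0): S=21.6000. Δ = (V_up−V_dn)/(S_up−S_dn) = (13.0736−0.5456)/(31.9680−19.4400) = 1.0000. V = [p*·13.0736 + (1−p*)·0.5456]/1.42 = 8.2941. B = V − Δ·S = -13.3059.
(1,1): S=35.5200. Δ = (V_up−V_dn)/(S_up−S_dn) = (33.6752−13.0736)/(52.5696−31.9680) = 1.0000. V = [p*·33.6752 + (1−p*)·13.0736]/1.42 = 22.2141. B = V − Δ·S = -13.3059.
(0,0): S=24.0000. Δ = (V_up−V_dn)/(S_up−S_dn) = (22.2141−8.2941)/(35.5200−21.6000) = 1.0000. V = [p*·22.2141 + (1−p*)·8.2941]/1.42 = 14.6297. B = V − Δ·S = -9.3703.
Self-financing check: at every node Δ·S+B equals the discounted successor values.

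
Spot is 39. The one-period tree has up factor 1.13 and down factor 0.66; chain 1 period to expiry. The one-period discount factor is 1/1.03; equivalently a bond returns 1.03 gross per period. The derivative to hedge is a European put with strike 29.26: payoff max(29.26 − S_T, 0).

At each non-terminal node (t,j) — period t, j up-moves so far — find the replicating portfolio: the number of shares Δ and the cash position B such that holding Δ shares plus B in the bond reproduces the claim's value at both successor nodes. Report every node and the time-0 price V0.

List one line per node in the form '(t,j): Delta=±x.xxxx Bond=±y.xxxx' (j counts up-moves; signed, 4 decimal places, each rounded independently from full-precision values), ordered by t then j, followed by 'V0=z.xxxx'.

(0,0): Delta=-0.1920 Bond=8.2165
V0=0.7271

The replicating-portfolio and risk-neutral prices coincide; use p* = (1.03−0.66)/(1.13−0.66) = 0.7872 for the latter.
Payoff layer (t=1): V(1,0)=3.5200, V(1,1)=0.0000
Node (0,0) S=39.0000: V=(p*·0.0000+(1−p*)·3.5200)/1.03=0.7271; Δ=(0.0000−3.5200)/(44.0700−25.7400)=-0.1920; B=V−Δ·S=8.2165
Self-financing check: at every node Δ·S+B equals the discounted successor values.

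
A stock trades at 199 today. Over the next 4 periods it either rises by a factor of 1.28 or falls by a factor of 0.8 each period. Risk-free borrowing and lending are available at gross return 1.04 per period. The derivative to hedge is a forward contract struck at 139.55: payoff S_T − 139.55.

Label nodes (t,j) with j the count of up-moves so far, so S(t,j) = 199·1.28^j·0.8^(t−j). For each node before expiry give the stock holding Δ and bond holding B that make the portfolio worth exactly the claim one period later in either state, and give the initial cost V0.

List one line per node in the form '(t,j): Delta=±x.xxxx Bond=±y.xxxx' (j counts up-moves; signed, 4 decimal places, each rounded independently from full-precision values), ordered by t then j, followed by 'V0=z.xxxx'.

(0,0): Delta=1.0000 Bond=-119.2879
(1,0): Delta=1.0000 Bond=-124.0594
(1,1): Delta=1.0000 Bond=-124.0594
(2,0): Delta=1.0000 Bond=-129.0218
(2,1): Delta=1.0000 Bond=-129.0218
(2,2): Delta=1.0000 Bond=-129.0218
(3,0): Delta=1.0000 Bond=-134.1827
(3,1): Delta=1.0000 Bond=-134.1827
(3,2): Delta=1.0000 Bond=-134.1827
(3,3): Delta=1.0000 Bond=-134.1827
V0=79.7121

Risk-neutral probability p* = (R−d)/(u−d) = (1.04−0.8)/(1.28−0.8) = 0.5000.
Terminal payoffs: V(4,0)=-58.0396, V(4,1)=-9.1334, V(4,2)=69.1166, V(4,3)=194.3166, V(4,4)=394.6366
  t=3,j=0: stock 101.8880 → up 130.4166 (V=-9.1334), down 81.5104 (V=-58.0396). Price -32.2947; hedge Δ=1.0000, bond B=-134.1827.
  t=3,j=1: stock 163.0208 → up 208.6666 (V=69.1166), down 130.4166 (V=-9.1334). Price 28.8381; hedge Δ=1.0000, bond B=-134.1827.
  t=3,j=2: stock 260.8333 → up 333.8666 (V=194.3166), down 208.6666 (V=69.1166). Price 126.6506; hedge Δ=1.0000, bond B=-134.1827.
  t=3,j=3: stock 417.3332 → up 534.1866 (V=394.6366), down 333.8666 (V=194.3166). Price 283.1506; hedge Δ=1.0000, bond B=-134.1827.
  t=2,j=0: stock 127.3600 → up 163.0208 (V=28.8381), down 101.8880 (V=-32.2947). Price -1.6618; hedge Δ=1.0000, bond B=-129.0218.
  t=2,j=1: stock 203.7760 → up 260.8333 (V=126.6506), down 163.0208 (V=28.8381). Price 74.7542; hedge Δ=1.0000, bond B=-129.0218.
  t=2,j=2: stock 326.0416 → up 417.3332 (V=283.1506), down 260.8333 (V=126.6506). Price 197.0198; hedge Δ=1.0000, bond B=-129.0218.
  t=1,j=0: stock 159.2000 → up 203.7760 (V=74.7542), down 127.3600 (V=-1.6618). Price 35.1406; hedge Δ=1.0000, bond B=-124.0594.
  t=1,j=1: stock 254.7200 → up 326.0416 (V=197.0198), down 203.7760 (V=74.7542). Price 130.6606; hedge Δ=1.0000, bond B=-124.0594.
  t=0,j=0: stock 199.0000 → up 254.7200 (V=130.6606), down 159.2000 (V=35.1406). Price 79.7121; hedge Δ=1.0000, bond B=-119.2879.
Each (Δ,B) replicates both successor values, so the strategy is self-financing and V0 is arbitrage-free.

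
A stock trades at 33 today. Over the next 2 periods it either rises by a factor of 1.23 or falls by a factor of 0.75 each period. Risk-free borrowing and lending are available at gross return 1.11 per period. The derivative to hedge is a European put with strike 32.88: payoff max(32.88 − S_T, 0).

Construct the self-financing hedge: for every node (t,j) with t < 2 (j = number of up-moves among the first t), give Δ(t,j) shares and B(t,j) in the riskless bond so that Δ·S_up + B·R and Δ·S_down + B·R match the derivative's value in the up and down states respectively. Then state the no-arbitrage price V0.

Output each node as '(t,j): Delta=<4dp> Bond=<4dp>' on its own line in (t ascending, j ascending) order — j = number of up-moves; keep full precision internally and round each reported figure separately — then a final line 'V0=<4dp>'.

(0,0): Delta=-0.2729 Bond=10.4736
(1,0): Delta=-1.0000 Bond=29.6216
(1,1): Delta=-0.1251 Bond=5.6271
V0=1.4681

No-arbitrage ⇒ martingale measure with p* = (R−d)/(u−d) = 0.7500.
Terminal payoffs: V(2,0)=14.3175, V(2,1)=2.4375, V(2,2)=0.0000
  t=1,j=0: stock 24.7500 → up 30.4425 (V=2.4375), down 18.5625 (V=14.3175). Price 4.8716; hedge Δ=-1.0000, bond B=29.6216.
  t=1,j=1: stock 40.5900 → up 49.9257 (V=0.0000), down 30.4425 (V=2.4375). Price 0.5490; hedge Δ=-0.1251, bond B=5.6271.
  t=0,j=0: stock 33.0000 → up 40.5900 (V=0.5490), down 24.7500 (V=4.8716). Price 1.4681; hedge Δ=-0.2729, bond B=10.4736.
Self-financing check: at every node Δ·S+B equals the discounted successor values.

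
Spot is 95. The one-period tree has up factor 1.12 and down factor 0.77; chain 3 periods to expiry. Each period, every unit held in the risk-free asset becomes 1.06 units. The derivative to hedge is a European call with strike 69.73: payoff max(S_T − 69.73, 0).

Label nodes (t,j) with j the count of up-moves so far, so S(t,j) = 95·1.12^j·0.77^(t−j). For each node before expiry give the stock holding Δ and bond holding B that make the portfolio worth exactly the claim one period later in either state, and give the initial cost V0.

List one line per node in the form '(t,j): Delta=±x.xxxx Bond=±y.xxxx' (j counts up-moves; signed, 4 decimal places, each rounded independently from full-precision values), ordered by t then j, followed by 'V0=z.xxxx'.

(0,0): Delta=0.9340 Bond=-51.7539
(1,0): Delta=0.6726 Bond=-35.7390
(1,1): Delta=0.9711 Bond=-58.8150
(2,0): Delta=0.0000 Bond=0.0000
(2,1): Delta=0.7682 Bond=-45.7213
(2,2): Delta=1.0000 Bond=-65.7830
V0=36.9724

Under the risk-neutral measure, an up-move has probability p* = (R−d)/(u−d) = 0.8286 and values discount at R = 1.06.
Terminal values V(3,·): V(3,0)=0.0000, V(3,1)=0.0000, V(3,2)=22.0294, V(3,3)=63.7382
  t=2,j=0: stock 56.3255 → up 63.0846 (V=0.0000), down 43.3706 (V=0.0000). Price 0.0000; hedge Δ=0.0000, bond B=0.0000.
  t=2,j=1: stock 81.9280 → up 91.7594 (V=22.0294), down 63.0846 (V=0.0000). Price 17.2197; hedge Δ=0.7682, bond B=-45.7213.
  t=2,j=2: stock 119.1680 → up 133.4682 (V=63.7382), down 91.7594 (V=22.0294). Price 53.3850; hedge Δ=1.0000, bond B=-65.7830.
  t=1,j=0: stock 73.1500 → up 81.9280 (V=17.2197), down 56.3255 (V=0.0000). Price 13.4602; hedge Δ=0.6726, bond B=-35.7390.
  t=1,j=1: stock 106.4000 → up 119.1680 (V=53.3850), down 81.9280 (V=17.2197). Price 44.5144; hedge Δ=0.9711, bond B=-58.8150.
  t=0,j=0: stock 95.0000 → up 106.4000 (V=44.5144), down 73.1500 (V=13.4602). Price 36.9724; hedge Δ=0.9340, bond B=-51.7539.
Root portfolio cost Δ·95+B reproduces V0=36.9724.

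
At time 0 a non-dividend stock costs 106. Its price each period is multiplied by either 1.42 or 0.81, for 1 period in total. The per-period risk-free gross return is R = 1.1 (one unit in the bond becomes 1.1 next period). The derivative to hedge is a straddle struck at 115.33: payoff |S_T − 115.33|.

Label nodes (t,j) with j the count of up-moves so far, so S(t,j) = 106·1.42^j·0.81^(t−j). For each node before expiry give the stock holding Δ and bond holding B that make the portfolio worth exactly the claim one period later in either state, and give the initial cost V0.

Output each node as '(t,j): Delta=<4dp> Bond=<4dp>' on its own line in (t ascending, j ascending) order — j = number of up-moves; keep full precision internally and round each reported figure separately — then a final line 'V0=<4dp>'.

No-arbitrage ⇒ martingale measure with p* = (R−d)/(u−d) = 0.4754.
Terminal payoffs: V(1,0)=29.4700, V(1,1)=35.1900
  t=0,j=0: stock 106.0000 → up 150.5200 (V=35.1900), down 85.8600 (V=29.4700). Price 29.2630; hedge Δ=0.0885, bond B=19.8860.
Root portfolio cost Δ·106+B reproduces V0=29.2630.

(0,0): Delta=0.0885 Bond=19.8860
V0=29.2630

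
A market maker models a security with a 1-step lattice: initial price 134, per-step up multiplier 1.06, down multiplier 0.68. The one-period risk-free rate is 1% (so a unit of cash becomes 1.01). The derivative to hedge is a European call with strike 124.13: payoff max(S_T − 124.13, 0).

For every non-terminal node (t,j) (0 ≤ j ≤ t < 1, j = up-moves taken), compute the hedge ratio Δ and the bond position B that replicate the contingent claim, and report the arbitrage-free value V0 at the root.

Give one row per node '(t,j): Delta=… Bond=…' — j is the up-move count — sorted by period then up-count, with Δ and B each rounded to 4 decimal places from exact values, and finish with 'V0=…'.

No-arbitrage ⇒ martingale measure with p* = (R−d)/(u−d) = 0.8684.
At expiry t=1: V(1,0)=0.0000, V(1,1)=17.9100
Node (0,0) S=134.0000: V=(p*·17.9100+(1−p*)·0.0000)/1.01=15.3994; Δ=(17.9100−0.0000)/(142.0400−91.1200)=0.3517; B=V−Δ·S=-31.7322
Self-financing check: at every node Δ·S+B equals the discounted successor values.

(0,0): Delta=0.3517 Bond=-31.7322
V0=15.3994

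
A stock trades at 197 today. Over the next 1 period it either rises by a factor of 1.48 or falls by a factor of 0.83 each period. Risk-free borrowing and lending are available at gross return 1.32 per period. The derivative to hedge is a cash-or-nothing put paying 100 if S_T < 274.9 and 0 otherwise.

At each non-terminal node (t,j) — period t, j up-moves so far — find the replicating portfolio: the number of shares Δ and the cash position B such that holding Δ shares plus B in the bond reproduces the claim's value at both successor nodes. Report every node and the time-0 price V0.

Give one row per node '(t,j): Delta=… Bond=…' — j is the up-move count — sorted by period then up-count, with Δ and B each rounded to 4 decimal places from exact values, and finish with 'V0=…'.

(0,0): Delta=-0.7809 Bond=172.4942
V0=18.6480

The replicating-portfolio and risk-neutral prices coincide; use p* = (1.32−0.83)/(1.48−0.83) = 0.7538 for the latter.
Payoff layer (t=1): V(1,0)=100.0000, V(1,1)=0.0000
Node (0,0) S=197.0000: V=(p*·0.0000+(1−p*)·100.0000)/1.32=18.6480; Δ=(0.0000−100.0000)/(291.5600−163.5100)=-0.7809; B=V−Δ·S=172.4942
Check: Δ(0,0)·S0 + B(0,0) = 18.6480 = V0.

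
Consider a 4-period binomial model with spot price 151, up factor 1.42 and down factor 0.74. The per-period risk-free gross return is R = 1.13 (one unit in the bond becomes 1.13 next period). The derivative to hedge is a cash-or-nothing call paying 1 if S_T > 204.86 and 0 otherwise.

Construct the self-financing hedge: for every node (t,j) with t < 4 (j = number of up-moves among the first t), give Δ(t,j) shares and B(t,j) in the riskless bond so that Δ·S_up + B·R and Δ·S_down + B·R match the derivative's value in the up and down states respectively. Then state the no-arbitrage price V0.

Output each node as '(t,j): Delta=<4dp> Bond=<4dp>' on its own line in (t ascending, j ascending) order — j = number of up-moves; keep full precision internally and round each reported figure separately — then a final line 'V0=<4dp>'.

Under the risk-neutral measure, an up-move has probability p* = (R−d)/(u−d) = 0.5735 and values discount at R = 1.13.
Terminal values V(4,·): V(4,0)=0.0000, V(4,1)=0.0000, V(4,2)=0.0000, V(4,3)=1.0000, V(4,4)=1.0000
Node (3,0) S=61.1888: V=(p*·0.0000+(1−p*)·0.0000)/1.13=0.0000; Δ=(0.0000−0.0000)/(86.8881−45.2797)=0.0000; B=V−Δ·S=0.0000
Node (3,1) S=117.4164: V=(p*·0.0000+(1−p*)·0.0000)/1.13=0.0000; Δ=(0.0000−0.0000)/(166.7313−86.8881)=0.0000; B=V−Δ·S=0.0000
Node (3,2) S=225.3125: V=(p*·1.0000+(1−p*)·0.0000)/1.13=0.5075; Δ=(1.0000−0.0000)/(319.9438−166.7313)=0.0065; B=V−Δ·S=-0.9630
Node (3,3) S=432.3565: V=(p*·1.0000+(1−p*)·1.0000)/1.13=0.8850; Δ=(1.0000−1.0000)/(613.9462−319.9438)=0.0000; B=V−Δ·S=0.8850
Node (2,0) S=82.6876: V=(p*·0.0000+(1−p*)·0.0000)/1.13=0.0000; Δ=(0.0000−0.0000)/(117.4164−61.1888)=0.0000; B=V−Δ·S=0.0000
Node (2,1) S=158.6708: V=(p*·0.5075+(1−p*)·0.0000)/1.13=0.2576; Δ=(0.5075−0.0000)/(225.3125−117.4164)=0.0047; B=V−Δ·S=-0.4888
Node (2,2) S=304.4764: V=(p*·0.8850+(1−p*)·0.5075)/1.13=0.6407; Δ=(0.8850−0.5075)/(432.3565−225.3125)=0.0018; B=V−Δ·S=0.0857
Node (1,0) S=111.7400: V=(p*·0.2576+(1−p*)·0.0000)/1.13=0.1307; Δ=(0.2576−0.0000)/(158.6708−82.6876)=0.0034; B=V−Δ·S=-0.2481
Node (1,1) S=214.4200: V=(p*·0.6407+(1−p*)·0.2576)/1.13=0.4224; Δ=(0.6407−0.2576)/(304.4764−158.6708)=0.0026; B=V−Δ·S=-0.1410
Node (0,0) S=151.0000: V=(p*·0.4224+(1−p*)·0.1307)/1.13=0.2637; Δ=(0.4224−0.1307)/(214.4200−111.7400)=0.0028; B=V−Δ·S=-0.1652
The time-0 hedge costs 0.2637, which is the no-arbitrage price.

(0,0): Delta=0.0028 Bond=-0.1652
(1,0): Delta=0.0034 Bond=-0.2481
(1,1): Delta=0.0026 Bond=-0.1410
(2,0): Delta=0.0000 Bond=0.0000
(2,1): Delta=0.0047 Bond=-0.4888
(2,2): Delta=0.0018 Bond=0.0857
(3,0): Delta=0.0000 Bond=0.0000
(3,1): Delta=0.0000 Bond=0.0000
(3,2): Delta=0.0065 Bond=-0.9630
(3,3): Delta=0.0000 Bond=0.8850
V0=0.2637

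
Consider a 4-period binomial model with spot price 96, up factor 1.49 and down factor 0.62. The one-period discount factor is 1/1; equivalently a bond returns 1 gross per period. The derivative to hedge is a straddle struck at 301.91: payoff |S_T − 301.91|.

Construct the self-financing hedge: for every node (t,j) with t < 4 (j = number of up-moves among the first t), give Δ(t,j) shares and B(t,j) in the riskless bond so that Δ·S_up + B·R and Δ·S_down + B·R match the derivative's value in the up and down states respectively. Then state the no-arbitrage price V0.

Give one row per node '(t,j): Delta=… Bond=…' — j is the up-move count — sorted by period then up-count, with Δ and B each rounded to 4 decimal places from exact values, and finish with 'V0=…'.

The replicating-portfolio and risk-neutral prices coincide; use p* = (1−0.62)/(1.49−0.62) = 0.4368 for the latter.
Payoff layer (t=4): V(4,0)=287.7247, V(4,1)=267.8196, V(4,2)=219.9830, V(4,3)=105.0209, V(4,4)=171.2590
  t=3,j=0: stock 22.8795 → up 34.0904 (V=267.8196), down 14.1853 (V=287.7247). Price 279.0305; hedge Δ=-1.0000, bond B=301.9100.
  t=3,j=1: stock 54.9846 → up 81.9270 (V=219.9830), down 34.0904 (V=267.8196). Price 246.9254; hedge Δ=-1.0000, bond B=301.9100.
  t=3,j=2: stock 132.1404 → up 196.8891 (V=105.0209), down 81.9270 (V=219.9830). Price 169.7696; hedge Δ=-1.0000, bond B=301.9100.
  t=3,j=3: stock 317.5631 → up 473.1690 (V=171.2590), down 196.8891 (V=105.0209). Price 133.9525; hedge Δ=0.2398, bond B=57.8167.
  t=2,j=0: stock 36.9024 → up 54.9846 (V=246.9254), down 22.8795 (V=279.0305). Price 265.0076; hedge Δ=-1.0000, bond B=301.9100.
  t=2,j=1: stock 88.6848 → up 132.1404 (V=169.7696), down 54.9846 (V=246.9254). Price 213.2252; hedge Δ=-1.0000, bond B=301.9100.
  t=2,j=2: stock 213.1296 → up 317.5631 (V=133.9525), down 132.1404 (V=169.7696). Price 154.1254; hedge Δ=-0.1932, bond B=195.2945.
  t=1,j=0: stock 59.5200 → up 88.6848 (V=213.2252), down 36.9024 (V=265.0076). Price 242.3900; hedge Δ=-1.0000, bond B=301.9100.
  t=1,j=1: stock 143.0400 → up 213.1296 (V=154.1254), down 88.6848 (V=213.2252). Price 187.4115; hedge Δ=-0.4749, bond B=255.3423.
  t=0,j=0: stock 96.0000 → up 143.0400 (V=187.4115), down 59.5200 (V=242.3900). Price 218.3764; hedge Δ=-0.6583, bond B=281.5701.
Each (Δ,B) replicates both successor values, so the strategy is self-financing and V0 is arbitrage-free.

(0,0): Delta=-0.6583 Bond=281.5701
(1,0): Delta=-1.0000 Bond=301.9100
(1,1): Delta=-0.4749 Bond=255.3423
(2,0): Delta=-1.0000 Bond=301.9100
(2,1): Delta=-1.0000 Bond=301.9100
(2,2): Delta=-0.1932 Bond=195.2945
(3,0): Delta=-1.0000 Bond=301.9100
(3,1): Delta=-1.0000 Bond=301.9100
(3,2): Delta=-1.0000 Bond=301.9100
(3,3): Delta=0.2398 Bond=57.8167
V0=218.3764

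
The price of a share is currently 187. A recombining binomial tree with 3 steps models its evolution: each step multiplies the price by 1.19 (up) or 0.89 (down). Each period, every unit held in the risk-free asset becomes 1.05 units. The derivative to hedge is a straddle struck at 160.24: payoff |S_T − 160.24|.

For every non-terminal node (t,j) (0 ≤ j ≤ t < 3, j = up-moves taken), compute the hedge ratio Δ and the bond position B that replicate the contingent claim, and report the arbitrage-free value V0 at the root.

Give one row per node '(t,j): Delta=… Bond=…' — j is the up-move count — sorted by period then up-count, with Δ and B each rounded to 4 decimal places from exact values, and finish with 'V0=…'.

(0,0): Delta=0.7999 Bond=-96.0195
(1,0): Delta=0.4942 Bond=-49.9382
(1,1): Delta=1.0000 Bond=-145.3424
(2,0): Delta=-0.2787 Bond=62.0498
(2,1): Delta=1.0000 Bond=-152.6095
(2,2): Delta=1.0000 Bond=-152.6095
V0=53.5671

No-arbitrage ⇒ martingale measure with p* = (R−d)/(u−d) = 0.5333.
Terminal payoffs: V(3,0)=28.4108, V(3,1)=16.0260, V(3,2)=75.4415, V(3,3)=154.8847
(2,0): S=148.1227. Δ = (V_up−V_dn)/(S_up−S_dn) = (16.0260−28.4108)/(176.2660−131.8292) = -0.2787. V = [p*·16.0260 + (1−p*)·28.4108]/1.05 = 20.7672. B = V − Δ·S = 62.0498.
(2,1): S=198.0517. Δ = (V_up−V_dn)/(S_up−S_dn) = (75.4415−16.0260)/(235.6815−176.2660) = 1.0000. V = [p*·75.4415 + (1−p*)·16.0260]/1.05 = 45.4422. B = V − Δ·S = -152.6095.
(2,2): S=264.8107. Δ = (V_up−V_dn)/(S_up−S_dn) = (154.8847−75.4415)/(315.1247−235.6815) = 1.0000. V = [p*·154.8847 + (1−p*)·75.4415]/1.05 = 112.2012. B = V − Δ·S = -152.6095.
(1,0): S=166.4300. Δ = (V_up−V_dn)/(S_up−S_dn) = (45.4422−20.7672)/(198.0517−148.1227) = 0.4942. V = [p*·45.4422 + (1−p*)·20.7672]/1.05 = 32.3116. B = V − Δ·S = -49.9382.
(1,1): S=222.5300. Δ = (V_up−V_dn)/(S_up−S_dn) = (112.2012−45.4422)/(264.8107−198.0517) = 1.0000. V = [p*·112.2012 + (1−p*)·45.4422]/1.05 = 77.1876. B = V − Δ·S = -145.3424.
(0,0): S=187.0000. Δ = (V_up−V_dn)/(S_up−S_dn) = (77.1876−32.3116)/(222.5300−166.4300) = 0.7999. V = [p*·77.1876 + (1−p*)·32.3116]/1.05 = 53.5671. B = V − Δ·S = -96.0195.
Check: Δ(0,0)·S0 + B(0,0) = 53.5671 = V0.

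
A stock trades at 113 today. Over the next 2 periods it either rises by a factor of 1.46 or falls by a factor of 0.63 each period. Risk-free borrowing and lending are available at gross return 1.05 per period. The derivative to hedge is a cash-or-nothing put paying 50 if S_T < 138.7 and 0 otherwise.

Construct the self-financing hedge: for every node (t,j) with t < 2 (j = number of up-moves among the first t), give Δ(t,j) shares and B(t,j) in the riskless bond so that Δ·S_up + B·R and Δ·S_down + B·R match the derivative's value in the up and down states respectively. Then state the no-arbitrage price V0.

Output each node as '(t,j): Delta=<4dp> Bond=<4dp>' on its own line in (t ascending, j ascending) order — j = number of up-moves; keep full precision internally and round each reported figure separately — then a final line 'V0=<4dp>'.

Since d<R<u, set p* = (R−d)/(u−d) = 0.5060; price each node as the discounted p*-expectation of its children.
Terminal values V(2,·): V(2,0)=50.0000, V(2,1)=50.0000, V(2,2)=0.0000
  t=1,j=0: stock 71.1900 → up 103.9374 (V=50.0000), down 44.8497 (V=50.0000). Price 47.6190; hedge Δ=0.0000, bond B=47.6190.
  t=1,j=1: stock 164.9800 → up 240.8708 (V=0.0000), down 103.9374 (V=50.0000). Price 23.5227; hedge Δ=-0.3651, bond B=83.7636.
  t=0,j=0: stock 113.0000 → up 164.9800 (V=23.5227), down 71.1900 (V=47.6190). Price 33.7388; hedge Δ=-0.2569, bond B=62.7705.
Self-financing check: at every node Δ·S+B equals the discounted successor values.

(0,0): Delta=-0.2569 Bond=62.7705
(1,0): Delta=0.0000 Bond=47.6190
(1,1): Delta=-0.3651 Bond=83.7636
V0=33.7388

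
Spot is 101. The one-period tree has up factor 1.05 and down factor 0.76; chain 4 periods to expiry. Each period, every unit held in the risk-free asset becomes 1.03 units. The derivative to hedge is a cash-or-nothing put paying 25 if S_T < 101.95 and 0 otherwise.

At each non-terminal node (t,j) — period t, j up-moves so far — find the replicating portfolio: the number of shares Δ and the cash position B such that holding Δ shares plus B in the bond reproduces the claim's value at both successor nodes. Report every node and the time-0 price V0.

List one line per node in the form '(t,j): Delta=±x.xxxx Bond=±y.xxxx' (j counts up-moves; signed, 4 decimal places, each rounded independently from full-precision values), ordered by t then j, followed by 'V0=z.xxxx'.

(0,0): Delta=-0.6304 Bond=69.1912
(1,0): Delta=0.0000 Bond=22.8785
(1,1): Delta=-0.6642 Bond=74.8513
(2,0): Delta=0.0000 Bond=23.5649
(2,1): Delta=0.0000 Bond=23.5649
(2,2): Delta=-0.6998 Bond=81.0621
(3,0): Delta=0.0000 Bond=24.2718
(3,1): Delta=0.0000 Bond=24.2718
(3,2): Delta=0.0000 Bond=24.2718
(3,3): Delta=-0.7373 Bond=87.8808
V0=5.5223

Risk-neutral probability p* = (R−d)/(u−d) = (1.03−0.76)/(1.05−0.76) = 0.9310.
Terminal values V(4,·): V(4,0)=25.0000, V(4,1)=25.0000, V(4,2)=25.0000, V(4,3)=25.0000, V(4,4)=0.0000
Node (3,0) S=44.3366: V=(p*·25.0000+(1−p*)·25.0000)/1.03=24.2718; Δ=(25.0000−25.0000)/(46.5534−33.6958)=0.0000; B=V−Δ·S=24.2718
Node (3,1) S=61.2545: V=(p*·25.0000+(1−p*)·25.0000)/1.03=24.2718; Δ=(25.0000−25.0000)/(64.3172−46.5534)=0.0000; B=V−Δ·S=24.2718
Node (3,2) S=84.6279: V=(p*·25.0000+(1−p*)·25.0000)/1.03=24.2718; Δ=(25.0000−25.0000)/(88.8593−64.3172)=0.0000; B=V−Δ·S=24.2718
Node (3,3) S=116.9201: V=(p*·0.0000+(1−p*)·25.0000)/1.03=1.6739; Δ=(0.0000−25.0000)/(122.7661−88.8593)=-0.7373; B=V−Δ·S=87.8808
Node (2,0) S=58.3376: V=(p*·24.2718+(1−p*)·24.2718)/1.03=23.5649; Δ=(24.2718−24.2718)/(61.2545−44.3366)=0.0000; B=V−Δ·S=23.5649
Node (2,1) S=80.5980: V=(p*·24.2718+(1−p*)·24.2718)/1.03=23.5649; Δ=(24.2718−24.2718)/(84.6279−61.2545)=0.0000; B=V−Δ·S=23.5649
Node (2,2) S=111.3525: V=(p*·1.6739+(1−p*)·24.2718)/1.03=3.1383; Δ=(1.6739−24.2718)/(116.9201−84.6279)=-0.6998; B=V−Δ·S=81.0621
Node (1,0) S=76.7600: V=(p*·23.5649+(1−p*)·23.5649)/1.03=22.8785; Δ=(23.5649−23.5649)/(80.5980−58.3376)=0.0000; B=V−Δ·S=22.8785
Node (1,1) S=106.0500: V=(p*·3.1383+(1−p*)·23.5649)/1.03=4.4145; Δ=(3.1383−23.5649)/(111.3525−80.5980)=-0.6642; B=V−Δ·S=74.8513
Node (0,0) S=101.0000: V=(p*·4.4145+(1−p*)·22.8785)/1.03=5.5223; Δ=(4.4145−22.8785)/(106.0500−76.7600)=-0.6304; B=V−Δ·S=69.1912
Self-financing check: at every node Δ·S+B equals the discounted successor values.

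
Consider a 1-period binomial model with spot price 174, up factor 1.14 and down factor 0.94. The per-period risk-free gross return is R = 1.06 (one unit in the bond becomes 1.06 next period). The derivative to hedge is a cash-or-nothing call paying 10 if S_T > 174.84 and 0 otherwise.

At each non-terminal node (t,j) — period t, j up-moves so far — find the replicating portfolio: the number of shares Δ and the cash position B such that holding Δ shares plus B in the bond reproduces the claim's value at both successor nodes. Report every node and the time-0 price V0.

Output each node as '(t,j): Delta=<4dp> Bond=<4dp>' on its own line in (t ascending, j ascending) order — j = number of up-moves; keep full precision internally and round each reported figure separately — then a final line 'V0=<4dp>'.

(0,0): Delta=0.2874 Bond=-44.3396
V0=5.6604

Since d<R<u, set p* = (R−d)/(u−d) = 0.6000; price each node as the discounted p*-expectation of its children.
Terminal values V(1,·): V(1,0)=0.0000, V(1,1)=10.0000
  t=0,j=0: stock 174.0000 → up 198.3600 (V=10.0000), down 163.5600 (V=0.0000). Price 5.6604; hedge Δ=0.2874, bond B=-44.3396.
Each (Δ,B) replicates both successor values, so the strategy is self-financing and V0 is arbitrage-free.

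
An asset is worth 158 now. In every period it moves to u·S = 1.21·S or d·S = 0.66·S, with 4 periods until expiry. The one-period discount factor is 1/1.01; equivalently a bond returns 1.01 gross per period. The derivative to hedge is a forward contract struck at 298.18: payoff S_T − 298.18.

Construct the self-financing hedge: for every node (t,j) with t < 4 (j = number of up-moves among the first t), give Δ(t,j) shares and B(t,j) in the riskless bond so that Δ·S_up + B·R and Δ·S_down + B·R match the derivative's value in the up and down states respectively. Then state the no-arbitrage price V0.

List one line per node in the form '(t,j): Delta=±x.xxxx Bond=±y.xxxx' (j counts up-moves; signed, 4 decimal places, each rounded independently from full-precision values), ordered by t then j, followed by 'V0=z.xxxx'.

(0,0): Delta=1.0000 Bond=-286.5451
(1,0): Delta=1.0000 Bond=-289.4106
(1,1): Delta=1.0000 Bond=-289.4106
(2,0): Delta=1.0000 Bond=-292.3047
(2,1): Delta=1.0000 Bond=-292.3047
(2,2): Delta=1.0000 Bond=-292.3047
(3,0): Delta=1.0000 Bond=-295.2277
(3,1): Delta=1.0000 Bond=-295.2277
(3,2): Delta=1.0000 Bond=-295.2277
(3,3): Delta=1.0000 Bond=-295.2277
V0=-128.5451

The replicating-portfolio and risk-neutral prices coincide; use p* = (1.01−0.66)/(1.21−0.66) = 0.6364 for the latter.
At expiry t=4: V(4,0)=-268.1999, V(4,1)=-243.2165, V(4,2)=-197.4136, V(4,3)=-113.4416, V(4,4)=40.5070
Node (3,0) S=45.4244: V=(p*·-243.2165+(1−p*)·-268.1999)/1.01=-249.8034; Δ=(-243.2165−-268.1999)/(54.9635−29.9801)=1.0000; B=V−Δ·S=-295.2277
Node (3,1) S=83.2780: V=(p*·-197.4136+(1−p*)·-243.2165)/1.01=-211.9497; Δ=(-197.4136−-243.2165)/(100.7664−54.9635)=1.0000; B=V−Δ·S=-295.2277
Node (3,2) S=152.6763: V=(p*·-113.4416+(1−p*)·-197.4136)/1.01=-142.5514; Δ=(-113.4416−-197.4136)/(184.7384−100.7664)=1.0000; B=V−Δ·S=-295.2277
Node (3,3) S=279.9066: V=(p*·40.5070+(1−p*)·-113.4416)/1.01=-15.3211; Δ=(40.5070−-113.4416)/(338.6870−184.7384)=1.0000; B=V−Δ·S=-295.2277
Node (2,0) S=68.8248: V=(p*·-211.9497+(1−p*)·-249.8034)/1.01=-223.4799; Δ=(-211.9497−-249.8034)/(83.2780−45.4244)=1.0000; B=V−Δ·S=-292.3047
Node (2,1) S=126.1788: V=(p*·-142.5514+(1−p*)·-211.9497)/1.01=-166.1259; Δ=(-142.5514−-211.9497)/(152.6763−83.2780)=1.0000; B=V−Δ·S=-292.3047
Node (2,2) S=231.3278: V=(p*·-15.3211+(1−p*)·-142.5514)/1.01=-60.9769; Δ=(-15.3211−-142.5514)/(279.9066−152.6763)=1.0000; B=V−Δ·S=-292.3047
Node (1,0) S=104.2800: V=(p*·-166.1259+(1−p*)·-223.4799)/1.01=-185.1306; Δ=(-166.1259−-223.4799)/(126.1788−68.8248)=1.0000; B=V−Δ·S=-289.4106
Node (1,1) S=191.1800: V=(p*·-60.9769+(1−p*)·-166.1259)/1.01=-98.2306; Δ=(-60.9769−-166.1259)/(231.3278−126.1788)=1.0000; B=V−Δ·S=-289.4106
Node (0,0) S=158.0000: V=(p*·-98.2306+(1−p*)·-185.1306)/1.01=-128.5451; Δ=(-98.2306−-185.1306)/(191.1800−104.2800)=1.0000; B=V−Δ·S=-286.5451
Each (Δ,B) replicates both successor values, so the strategy is self-financing and V0 is arbitrage-free.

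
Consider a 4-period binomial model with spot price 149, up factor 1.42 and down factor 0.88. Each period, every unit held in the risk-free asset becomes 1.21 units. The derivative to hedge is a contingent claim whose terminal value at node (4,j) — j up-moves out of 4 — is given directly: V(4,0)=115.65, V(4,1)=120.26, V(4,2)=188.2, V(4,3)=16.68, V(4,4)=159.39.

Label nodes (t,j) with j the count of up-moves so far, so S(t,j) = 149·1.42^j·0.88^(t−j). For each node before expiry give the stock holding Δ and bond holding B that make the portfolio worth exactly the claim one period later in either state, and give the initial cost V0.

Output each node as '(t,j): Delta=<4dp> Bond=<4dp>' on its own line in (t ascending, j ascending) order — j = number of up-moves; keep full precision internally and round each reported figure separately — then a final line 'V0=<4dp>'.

No-arbitrage ⇒ martingale measure with p* = (R−d)/(u−d) = 0.6111.
Terminal values V(4,·): V(4,0)=115.6500, V(4,1)=120.2600, V(4,2)=188.2000, V(4,3)=16.6800, V(4,4)=159.3900
  t=3,j=0: stock 101.5393 → up 144.1858 (V=120.2600), down 89.3546 (V=115.6500). Price 97.9068; hedge Δ=0.0841, bond B=89.3698.
  t=3,j=1: stock 163.8476 → up 232.6635 (V=188.2000), down 144.1858 (V=120.2600). Price 133.7016; hedge Δ=0.7679, bond B=7.8867.
  t=3,j=2: stock 264.3904 → up 375.4343 (V=16.6800), down 232.6635 (V=188.2000). Price 68.9109; hedge Δ=-1.2014, bond B=386.5406.
  t=3,j=3: stock 426.6299 → up 605.8145 (V=159.3900), down 375.4343 (V=16.6800). Price 85.8609; hedge Δ=0.6195, bond B=-178.4169.
  t=2,j=0: stock 115.3856 → up 163.8476 (V=133.7016), down 101.5393 (V=97.9068). Price 98.9929; hedge Δ=0.5745, bond B=32.7063.
  t=2,j=1: stock 186.1904 → up 264.3904 (V=68.9109), down 163.8476 (V=133.7016). Price 77.7746; hedge Δ=-0.6444, bond B=197.7573.
  t=2,j=2: stock 300.4436 → up 426.6299 (V=85.8609), down 264.3904 (V=68.9109). Price 65.5118; hedge Δ=0.1045, bond B=34.1230.
  t=1,j=0: stock 131.1200 → up 186.1904 (V=77.7746), down 115.3856 (V=98.9929). Price 71.0960; hedge Δ=-0.2997, bond B=110.3891.
  t=1,j=1: stock 211.5800 → up 300.4436 (V=65.5118), down 186.1904 (V=77.7746). Price 58.0832; hedge Δ=-0.1073, bond B=80.7922.
  t=0,j=0: stock 149.0000 → up 211.5800 (V=58.0832), down 131.1200 (V=71.0960). Price 52.1849; hedge Δ=-0.1617, bond B=76.2827.
The time-0 hedge costs 52.1849, which is the no-arbitrage price.

(0,0): Delta=-0.1617 Bond=76.2827
(1,0): Delta=-0.2997 Bond=110.3891
(1,1): Delta=-0.1073 Bond=80.7922
(2,0): Delta=0.5745 Bond=32.7063
(2,1): Delta=-0.6444 Bond=197.7573
(2,2): Delta=0.1045 Bond=34.1230
(3,0): Delta=0.0841 Bond=89.3698
(3,1): Delta=0.7679 Bond=7.8867
(3,2): Delta=-1.2014 Bond=386.5406
(3,3): Delta=0.6195 Bond=-178.4169
V0=52.1849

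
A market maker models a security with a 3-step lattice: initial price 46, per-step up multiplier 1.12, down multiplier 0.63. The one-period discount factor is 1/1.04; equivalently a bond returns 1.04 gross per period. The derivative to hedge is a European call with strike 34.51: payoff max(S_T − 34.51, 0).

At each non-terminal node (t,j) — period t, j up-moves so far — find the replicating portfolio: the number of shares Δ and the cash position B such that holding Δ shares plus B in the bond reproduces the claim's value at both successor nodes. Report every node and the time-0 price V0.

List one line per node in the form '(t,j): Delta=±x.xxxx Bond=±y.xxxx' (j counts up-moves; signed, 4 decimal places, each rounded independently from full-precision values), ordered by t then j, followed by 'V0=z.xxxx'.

(0,0): Delta=0.8326 Bond=-22.0547
(1,0): Delta=0.1044 Bond=-1.8326
(1,1): Delta=0.9126 Bond=-27.0548
(2,0): Delta=0.0000 Bond=0.0000
(2,1): Delta=0.1159 Bond=-2.2778
(2,2): Delta=1.0000 Bond=-33.1827
V0=16.2462

Since d<R<u, set p* = (R−d)/(u−d) = 0.8367; price each node as the discounted p*-expectation of its children.
Terminal values V(3,·): V(3,0)=0.0000, V(3,1)=0.0000, V(3,2)=1.8425, V(3,3)=30.1167
(2,0): S=18.2574. Δ = (V_up−V_dn)/(S_up−S_dn) = (0.0000−0.0000)/(20.4483−11.5022) = 0.0000. V = [p*·0.0000 + (1−p*)·0.0000]/1.04 = 0.0000. B = V − Δ·S = 0.0000.
(2,1): S=32.4576. Δ = (V_up−V_dn)/(S_up−S_dn) = (1.8425−0.0000)/(36.3525−20.4483) = 0.1159. V = [p*·1.8425 + (1−p*)·0.0000]/1.04 = 1.4824. B = V − Δ·S = -2.2778.
(2,2): S=57.7024. Δ = (V_up−V_dn)/(S_up−S_dn) = (30.1167−1.8425)/(64.6267−36.3525) = 1.0000. V = [p*·30.1167 + (1−p*)·1.8425]/1.04 = 24.5197. B = V − Δ·S = -33.1827.
(1,0): S=28.9800. Δ = (V_up−V_dn)/(S_up−S_dn) = (1.4824−0.0000)/(32.4576−18.2574) = 0.1044. V = [p*·1.4824 + (1−p*)·0.0000]/1.04 = 1.1927. B = V − Δ·S = -1.8326.
(1,1): S=51.5200. Δ = (V_up−V_dn)/(S_up−S_dn) = (24.5197−1.4824)/(57.7024−32.4576) = 0.9126. V = [p*·24.5197 + (1−p*)·1.4824]/1.04 = 19.9601. B = V − Δ·S = -27.0548.
(0,0): S=46.0000. Δ = (V_up−V_dn)/(S_up−S_dn) = (19.9601−1.1927)/(51.5200−28.9800) = 0.8326. V = [p*·19.9601 + (1−p*)·1.1927]/1.04 = 16.2462. B = V − Δ·S = -22.0547.
Each (Δ,B) replicates both successor values, so the strategy is self-financing and V0 is arbitrage-free.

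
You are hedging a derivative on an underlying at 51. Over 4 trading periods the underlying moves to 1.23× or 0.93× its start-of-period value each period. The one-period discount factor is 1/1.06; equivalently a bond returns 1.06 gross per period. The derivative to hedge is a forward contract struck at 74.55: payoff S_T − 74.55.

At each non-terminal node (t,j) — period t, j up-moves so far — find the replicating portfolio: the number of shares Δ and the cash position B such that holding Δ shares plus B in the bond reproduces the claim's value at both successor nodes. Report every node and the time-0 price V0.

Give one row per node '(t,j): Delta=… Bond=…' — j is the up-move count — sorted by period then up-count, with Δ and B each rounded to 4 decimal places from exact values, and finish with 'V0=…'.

The replicating-portfolio and risk-neutral prices coincide; use p* = (1.06−0.93)/(1.23−0.93) = 0.4333 for the latter.
Payoff layer (t=4): V(4,0)=-36.3993, V(4,1)=-24.0927, V(4,2)=-7.8161, V(4,3)=13.7109, V(4,4)=42.1822
  t=3,j=0: stock 41.0222 → up 50.4573 (V=-24.0927), down 38.1507 (V=-36.3993). Price -29.3080; hedge Δ=1.0000, bond B=-70.3302.
  t=3,j=1: stock 54.2552 → up 66.7339 (V=-7.8161), down 50.4573 (V=-24.0927). Price -16.0750; hedge Δ=1.0000, bond B=-70.3302.
  t=3,j=2: stock 71.7568 → up 88.2609 (V=13.7109), down 66.7339 (V=-7.8161). Price 1.4267; hedge Δ=1.0000, bond B=-70.3302.
  t=3,j=3: stock 94.9042 → up 116.7322 (V=42.1822), down 88.2609 (V=13.7109). Price 24.5740; hedge Δ=1.0000, bond B=-70.3302.
  t=2,j=0: stock 44.1099 → up 54.2552 (V=-16.0750), down 41.0222 (V=-29.3080). Price -22.2393; hedge Δ=1.0000, bond B=-66.3492.
  t=2,j=1: stock 58.3389 → up 71.7568 (V=1.4267), down 54.2552 (V=-16.0750). Price -8.0103; hedge Δ=1.0000, bond B=-66.3492.
  t=2,j=2: stock 77.1579 → up 94.9042 (V=24.5740), down 71.7568 (V=1.4267). Price 10.8087; hedge Δ=1.0000, bond B=-66.3492.
  t=1,j=0: stock 47.4300 → up 58.3389 (V=-8.0103), down 44.1099 (V=-22.2393). Price -15.1636; hedge Δ=1.0000, bond B=-62.5936.
  t=1,j=1: stock 62.7300 → up 77.1579 (V=10.8087), down 58.3389 (V=-8.0103). Price 0.1364; hedge Δ=1.0000, bond B=-62.5936.
  t=0,j=0: stock 51.0000 → up 62.7300 (V=0.1364), down 47.4300 (V=-15.1636). Price -8.0506; hedge Δ=1.0000, bond B=-59.0506.
Check: Δ(0,0)·S0 + B(0,0) = -8.0506 = V0.

(0,0): Delta=1.0000 Bond=-59.0506
(1,0): Delta=1.0000 Bond=-62.5936
(1,1): Delta=1.0000 Bond=-62.5936
(2,0): Delta=1.0000 Bond=-66.3492
(2,1): Delta=1.0000 Bond=-66.3492
(2,2): Delta=1.0000 Bond=-66.3492
(3,0): Delta=1.0000 Bond=-70.3302
(3,1): Delta=1.0000 Bond=-70.3302
(3,2): Delta=1.0000 Bond=-70.3302
(3,3): Delta=1.0000 Bond=-70.3302
V0=-8.0506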